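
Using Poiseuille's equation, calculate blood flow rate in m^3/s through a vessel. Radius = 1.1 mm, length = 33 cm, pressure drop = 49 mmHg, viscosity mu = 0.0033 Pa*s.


Q = pi*r^4*dP / (8*mu*L)
r = 0.0011 m, L = 0.33 m
dP = 49 mmHg = 6532.778 Pa
Q = 3.4491e-06 m^3/s


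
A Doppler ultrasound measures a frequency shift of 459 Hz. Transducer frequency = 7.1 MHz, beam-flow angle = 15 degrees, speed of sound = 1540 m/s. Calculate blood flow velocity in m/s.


v = fd * c / (2 * f0 * cos(theta))
v = 459 * 1540 / (2 * 7.1000e+06 * cos(15))
v = 0.05153 m/s


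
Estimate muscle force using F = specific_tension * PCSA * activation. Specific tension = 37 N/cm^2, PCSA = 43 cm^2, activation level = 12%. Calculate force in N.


F = sigma * PCSA * activation
F = 37 * 43 * 0.12
F = 190.9 N


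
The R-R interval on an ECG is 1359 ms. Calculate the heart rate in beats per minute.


HR = 60 / RR_interval(s)
RR = 1359 ms = 1.359 s
HR = 60 / 1.359 = 44.15 bpm


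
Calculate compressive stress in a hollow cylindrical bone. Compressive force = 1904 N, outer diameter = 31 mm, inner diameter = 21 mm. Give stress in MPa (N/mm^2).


A = pi*(r_o^2 - r_i^2)
r_o = 15.5 mm, r_i = 10.5 mm
A = 408.407 mm^2
sigma = F/A = 1904 / 408.407
sigma = 4.662 MPa


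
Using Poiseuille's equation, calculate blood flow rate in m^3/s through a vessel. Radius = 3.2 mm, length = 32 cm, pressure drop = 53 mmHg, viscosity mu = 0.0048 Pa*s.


Q = pi*r^4*dP / (8*mu*L)
r = 0.0032 m, L = 0.32 m
dP = 53 mmHg = 7066.066 Pa
Q = 1.8943e-04 m^3/s


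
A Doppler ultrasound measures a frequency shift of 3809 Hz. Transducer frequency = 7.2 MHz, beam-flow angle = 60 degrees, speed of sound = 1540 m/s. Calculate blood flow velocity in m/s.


v = fd * c / (2 * f0 * cos(theta))
v = 3809 * 1540 / (2 * 7.2000e+06 * cos(60))
v = 0.8147 m/s


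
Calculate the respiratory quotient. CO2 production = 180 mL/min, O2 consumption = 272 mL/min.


RQ = VCO2 / VO2
RQ = 180 / 272
RQ = 0.6618


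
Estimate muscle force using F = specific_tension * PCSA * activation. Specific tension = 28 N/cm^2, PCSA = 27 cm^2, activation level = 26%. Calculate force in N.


F = sigma * PCSA * activation
F = 28 * 27 * 0.26
F = 196.6 N


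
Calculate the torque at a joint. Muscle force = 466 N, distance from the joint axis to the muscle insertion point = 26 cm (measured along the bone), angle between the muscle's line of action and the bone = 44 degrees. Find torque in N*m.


Torque = F * d * sin(theta)   (moment arm = d*sin(theta))
d = 26 cm = 0.26 m
Torque = 466 * 0.26 * sin(44)
Torque = 84.16 N*m


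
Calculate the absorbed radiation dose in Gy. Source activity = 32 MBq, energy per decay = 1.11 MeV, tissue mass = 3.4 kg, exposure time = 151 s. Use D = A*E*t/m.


A = 32 MBq = 3.2000e+07 Bq
E = 1.11 MeV = 1.77822e-13 J
D = A*E*t/m = 3.2000e+07*1.77822e-13*151/3.4
D = 2.5272e-04 Gy


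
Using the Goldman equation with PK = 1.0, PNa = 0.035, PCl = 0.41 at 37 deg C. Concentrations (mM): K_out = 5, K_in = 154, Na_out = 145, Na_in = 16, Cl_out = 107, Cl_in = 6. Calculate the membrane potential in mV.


Vm = (RT/F)*ln((PK*Ko + PNa*Nao + PCl*Cli)/(PK*Ki + PNa*Nai + PCl*Clo))
Numer = 12.535, Denom = 198.43
Vm = -73.81 mV


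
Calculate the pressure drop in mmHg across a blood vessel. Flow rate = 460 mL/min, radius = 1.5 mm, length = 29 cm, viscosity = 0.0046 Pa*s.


dP = 8*mu*L*Q / (pi*r^4)
Q = 460 mL/min = 7.66667e-06 m^3/s
dP = 5144.43 Pa = 5144.43 / 133.322 mmHg = 38.59 mmHg


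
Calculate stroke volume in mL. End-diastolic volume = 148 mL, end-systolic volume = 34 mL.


SV = EDV - ESV
SV = 148 - 34
SV = 114 mL


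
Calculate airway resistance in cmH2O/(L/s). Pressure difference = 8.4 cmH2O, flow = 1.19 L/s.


R = dP / flow
R = 8.4 / 1.19
R = 7.059 cmH2O/(L/s)


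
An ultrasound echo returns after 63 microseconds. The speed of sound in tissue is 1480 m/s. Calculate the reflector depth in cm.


depth = c * t / 2
t = 63 us = 6.3000e-05 s
depth = 1480 * 6.3000e-05 / 2
depth = 0.04662 m = 4.662 cm


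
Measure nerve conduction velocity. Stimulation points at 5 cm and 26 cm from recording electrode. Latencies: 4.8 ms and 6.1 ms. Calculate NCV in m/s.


Distance = (26 - 5) / 100 = 0.21 m
dt = (6.1 - 4.8) / 1000 = 0.0013 s
NCV = dist / dt = 161.5 m/s


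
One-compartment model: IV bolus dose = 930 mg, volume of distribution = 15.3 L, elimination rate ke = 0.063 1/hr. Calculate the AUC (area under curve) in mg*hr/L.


C0 = Dose/Vd = 930/15.3 = 60.7843 mg/L
AUC = C0/ke = 60.7843/0.063
AUC = 964.8 mg*hr/L


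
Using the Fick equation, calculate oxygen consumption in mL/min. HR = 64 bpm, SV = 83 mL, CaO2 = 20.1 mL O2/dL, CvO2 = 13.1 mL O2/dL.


CO = HR*SV = 64*83/1000 = 5.312 L/min
a-v O2 diff = 20.1 - 13.1 = 7 mL/dL
VO2 = CO * (CaO2-CvO2) * 10 dL/L
VO2 = 5.312 * 7 * 10
VO2 = 371.8 mL/min


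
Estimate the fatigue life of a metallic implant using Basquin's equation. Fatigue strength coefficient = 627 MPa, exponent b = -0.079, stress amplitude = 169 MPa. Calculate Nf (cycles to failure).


sigma_a = sigma_f' * (2Nf)^b
2Nf = (sigma_a/sigma_f')^(1/b)
2Nf = (169/627)^(1/-0.079)
2Nf = 16119529
Nf = 8.0598e+06


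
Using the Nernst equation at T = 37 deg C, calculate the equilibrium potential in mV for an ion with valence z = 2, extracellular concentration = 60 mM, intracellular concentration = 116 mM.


E = (RT/(zF)) * ln(C_out/C_in)
T = 37 + 273.15 = 310.15 K
E = (8.314 * 310.15 / (2 * 96485)) * ln(60/116)
E = -8.809 mV


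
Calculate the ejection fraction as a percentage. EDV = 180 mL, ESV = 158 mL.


SV = EDV - ESV = 180 - 158 = 22 mL
EF = SV/EDV * 100 = 22/180 * 100
EF = 12.22%


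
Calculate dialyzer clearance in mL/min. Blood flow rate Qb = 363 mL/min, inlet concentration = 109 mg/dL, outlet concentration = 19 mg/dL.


K = Qb * (Cb_in - Cb_out) / Cb_in
K = 363 * (109 - 19) / 109
K = 299.7 mL/min


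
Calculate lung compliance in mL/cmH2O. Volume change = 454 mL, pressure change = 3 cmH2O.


C = dV / dP
C = 454 / 3
C = 151.3 mL/cmH2O


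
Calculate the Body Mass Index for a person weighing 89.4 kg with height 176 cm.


BMI = weight / height^2
height = 176 cm = 1.76 m
BMI = 89.4 / 1.76^2
BMI = 28.86 kg/m^2


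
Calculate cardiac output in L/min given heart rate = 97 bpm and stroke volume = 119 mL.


CO = HR * SV
CO = 97 * 119 / 1000
CO = 11.54 L/min


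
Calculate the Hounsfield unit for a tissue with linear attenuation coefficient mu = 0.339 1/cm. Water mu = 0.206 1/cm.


HU = ((mu_tissue - mu_water) / mu_water) * 1000
HU = ((0.339 - 0.206) / 0.206) * 1000
HU = 645.6


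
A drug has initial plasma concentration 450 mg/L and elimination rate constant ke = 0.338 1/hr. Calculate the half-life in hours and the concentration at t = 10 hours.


t_half = ln(2) / ke = 0.693147 / 0.338 = 2.051 hr
C(t) = C0 * exp(-ke*t) = 450 * exp(-0.338*10)
C(10) = 15.32 mg/L


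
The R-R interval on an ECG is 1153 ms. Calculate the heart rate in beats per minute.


HR = 60 / RR_interval(s)
RR = 1153 ms = 1.153 s
HR = 60 / 1.153 = 52.04 bpm


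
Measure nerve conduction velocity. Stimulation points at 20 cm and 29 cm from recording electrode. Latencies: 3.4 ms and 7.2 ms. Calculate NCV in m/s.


Distance = (29 - 20) / 100 = 0.09 m
dt = (7.2 - 3.4) / 1000 = 0.0038 s
NCV = dist / dt = 23.68 m/s


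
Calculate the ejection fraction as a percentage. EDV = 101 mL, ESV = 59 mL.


SV = EDV - ESV = 101 - 59 = 42 mL
EF = SV/EDV * 100 = 42/101 * 100
EF = 41.58%


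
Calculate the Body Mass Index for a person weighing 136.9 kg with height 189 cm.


BMI = weight / height^2
height = 189 cm = 1.89 m
BMI = 136.9 / 1.89^2
BMI = 38.32 kg/m^2


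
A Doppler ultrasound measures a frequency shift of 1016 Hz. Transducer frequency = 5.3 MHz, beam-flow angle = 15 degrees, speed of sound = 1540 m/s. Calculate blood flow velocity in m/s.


v = fd * c / (2 * f0 * cos(theta))
v = 1016 * 1540 / (2 * 5.3000e+06 * cos(15))
v = 0.1528 m/s


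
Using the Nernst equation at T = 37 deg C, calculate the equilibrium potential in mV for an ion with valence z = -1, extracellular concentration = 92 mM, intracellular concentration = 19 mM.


E = (RT/(zF)) * ln(C_out/C_in)
T = 37 + 273.15 = 310.15 K
E = (8.314 * 310.15 / (-1 * 96485)) * ln(92/19)
E = -42.16 mV


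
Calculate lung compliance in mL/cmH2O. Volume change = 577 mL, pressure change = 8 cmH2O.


C = dV / dP
C = 577 / 8
C = 72.12 mL/cmH2O


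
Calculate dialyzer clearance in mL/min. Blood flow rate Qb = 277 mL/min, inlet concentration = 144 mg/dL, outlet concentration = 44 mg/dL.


K = Qb * (Cb_in - Cb_out) / Cb_in
K = 277 * (144 - 44) / 144
K = 192.4 mL/min


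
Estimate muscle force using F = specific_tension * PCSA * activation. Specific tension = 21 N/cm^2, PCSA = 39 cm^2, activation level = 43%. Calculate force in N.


F = sigma * PCSA * activation
F = 21 * 39 * 0.43
F = 352.2 N


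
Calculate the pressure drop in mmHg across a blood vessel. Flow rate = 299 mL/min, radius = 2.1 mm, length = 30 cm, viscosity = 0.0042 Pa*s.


dP = 8*mu*L*Q / (pi*r^4)
Q = 299 mL/min = 4.98333e-06 m^3/s
dP = 822.154 Pa = 822.154 / 133.322 mmHg = 6.167 mmHg


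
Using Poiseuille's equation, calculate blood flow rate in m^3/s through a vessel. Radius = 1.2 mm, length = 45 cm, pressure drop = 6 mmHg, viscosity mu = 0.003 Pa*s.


Q = pi*r^4*dP / (8*mu*L)
r = 0.0012 m, L = 0.45 m
dP = 6 mmHg = 799.932 Pa
Q = 4.8251e-07 m^3/s


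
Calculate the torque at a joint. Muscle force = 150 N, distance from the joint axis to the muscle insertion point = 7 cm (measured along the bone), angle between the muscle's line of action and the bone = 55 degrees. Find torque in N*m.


Torque = F * d * sin(theta)   (moment arm = d*sin(theta))
d = 7 cm = 0.07 m
Torque = 150 * 0.07 * sin(55)
Torque = 8.601 N*m


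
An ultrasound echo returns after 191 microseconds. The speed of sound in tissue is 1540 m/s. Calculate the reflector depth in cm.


depth = c * t / 2
t = 191 us = 1.9100e-04 s
depth = 1540 * 1.9100e-04 / 2
depth = 0.14707 m = 14.707 cm


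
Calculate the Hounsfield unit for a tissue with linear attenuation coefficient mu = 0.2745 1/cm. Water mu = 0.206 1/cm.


HU = ((mu_tissue - mu_water) / mu_water) * 1000
HU = ((0.2745 - 0.206) / 0.206) * 1000
HU = 332.5


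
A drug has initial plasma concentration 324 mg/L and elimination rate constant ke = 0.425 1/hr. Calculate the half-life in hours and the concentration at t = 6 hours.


t_half = ln(2) / ke = 0.693147 / 0.425 = 1.631 hr
C(t) = C0 * exp(-ke*t) = 324 * exp(-0.425*6)
C(6) = 25.3 mg/L


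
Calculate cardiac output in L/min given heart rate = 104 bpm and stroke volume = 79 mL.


CO = HR * SV
CO = 104 * 79 / 1000
CO = 8.216 L/min


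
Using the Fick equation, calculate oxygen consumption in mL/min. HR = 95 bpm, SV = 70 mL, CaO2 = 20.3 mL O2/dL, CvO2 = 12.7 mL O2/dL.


CO = HR*SV = 95*70/1000 = 6.65 L/min
a-v O2 diff = 20.3 - 12.7 = 7.6 mL/dL
VO2 = CO * (CaO2-CvO2) * 10 dL/L
VO2 = 6.65 * 7.6 * 10
VO2 = 505.4 mL/min


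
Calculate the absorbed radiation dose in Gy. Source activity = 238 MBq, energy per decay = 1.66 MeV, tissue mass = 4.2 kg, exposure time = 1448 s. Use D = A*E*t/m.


A = 238 MBq = 2.3800e+08 Bq
E = 1.66 MeV = 2.65932e-13 J
D = A*E*t/m = 2.3800e+08*2.65932e-13*1448/4.2
D = 0.02182 Gy


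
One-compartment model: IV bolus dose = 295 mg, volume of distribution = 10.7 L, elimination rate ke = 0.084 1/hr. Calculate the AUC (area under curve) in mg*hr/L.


C0 = Dose/Vd = 295/10.7 = 27.5701 mg/L
AUC = C0/ke = 27.5701/0.084
AUC = 328.2 mg*hr/L


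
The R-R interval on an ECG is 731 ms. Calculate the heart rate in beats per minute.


HR = 60 / RR_interval(s)
RR = 731 ms = 0.731 s
HR = 60 / 0.731 = 82.08 bpm


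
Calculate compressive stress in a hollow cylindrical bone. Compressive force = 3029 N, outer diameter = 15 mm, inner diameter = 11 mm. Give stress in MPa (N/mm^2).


A = pi*(r_o^2 - r_i^2)
r_o = 7.5 mm, r_i = 5.5 mm
A = 81.6814 mm^2
sigma = F/A = 3029 / 81.6814
sigma = 37.08 MPa


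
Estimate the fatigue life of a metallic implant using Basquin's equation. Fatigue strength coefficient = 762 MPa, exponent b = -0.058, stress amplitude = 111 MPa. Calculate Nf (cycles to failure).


sigma_a = sigma_f' * (2Nf)^b
2Nf = (sigma_a/sigma_f')^(1/b)
2Nf = (111/762)^(1/-0.058)
2Nf = 2.6588236e+14
Nf = 1.3294e+14


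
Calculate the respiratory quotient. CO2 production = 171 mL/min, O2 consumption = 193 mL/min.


RQ = VCO2 / VO2
RQ = 171 / 193
RQ = 0.886


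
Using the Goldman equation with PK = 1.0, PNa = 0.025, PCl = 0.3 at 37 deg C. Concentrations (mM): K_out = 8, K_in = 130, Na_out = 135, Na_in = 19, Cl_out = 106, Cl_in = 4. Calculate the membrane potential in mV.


Vm = (RT/F)*ln((PK*Ko + PNa*Nao + PCl*Cli)/(PK*Ki + PNa*Nai + PCl*Clo))
Numer = 12.575, Denom = 162.275
Vm = -68.35 mV


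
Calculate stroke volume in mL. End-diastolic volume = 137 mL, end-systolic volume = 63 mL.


SV = EDV - ESV
SV = 137 - 63
SV = 74 mL


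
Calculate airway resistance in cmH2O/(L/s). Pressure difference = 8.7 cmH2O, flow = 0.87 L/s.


R = dP / flow
R = 8.7 / 0.87
R = 10 cmH2O/(L/s)


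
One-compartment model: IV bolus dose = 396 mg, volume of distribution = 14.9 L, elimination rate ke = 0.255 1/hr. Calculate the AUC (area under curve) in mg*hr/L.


C0 = Dose/Vd = 396/14.9 = 26.5772 mg/L
AUC = C0/ke = 26.5772/0.255
AUC = 104.2 mg*hr/L


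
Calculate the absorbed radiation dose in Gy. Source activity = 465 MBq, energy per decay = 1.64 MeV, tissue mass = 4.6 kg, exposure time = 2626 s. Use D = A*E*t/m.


A = 465 MBq = 4.6500e+08 Bq
E = 1.64 MeV = 2.62728e-13 J
D = A*E*t/m = 4.6500e+08*2.62728e-13*2626/4.6
D = 0.06974 Gy


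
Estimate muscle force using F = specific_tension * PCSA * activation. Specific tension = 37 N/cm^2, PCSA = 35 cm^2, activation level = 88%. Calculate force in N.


F = sigma * PCSA * activation
F = 37 * 35 * 0.88
F = 1140 N


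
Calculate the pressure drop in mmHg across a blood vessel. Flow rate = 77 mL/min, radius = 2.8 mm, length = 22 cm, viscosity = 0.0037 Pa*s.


dP = 8*mu*L*Q / (pi*r^4)
Q = 77 mL/min = 1.28333e-06 m^3/s
dP = 43.2784 Pa = 43.2784 / 133.322 mmHg = 0.3246 mmHg


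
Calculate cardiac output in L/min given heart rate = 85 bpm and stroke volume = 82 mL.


CO = HR * SV
CO = 85 * 82 / 1000
CO = 6.97 L/min


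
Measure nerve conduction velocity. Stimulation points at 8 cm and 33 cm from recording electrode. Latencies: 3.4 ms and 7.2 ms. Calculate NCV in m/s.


Distance = (33 - 8) / 100 = 0.25 m
dt = (7.2 - 3.4) / 1000 = 0.0038 s
NCV = dist / dt = 65.79 m/s


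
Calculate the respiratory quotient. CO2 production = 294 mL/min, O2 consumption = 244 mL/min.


RQ = VCO2 / VO2
RQ = 294 / 244
RQ = 1.205


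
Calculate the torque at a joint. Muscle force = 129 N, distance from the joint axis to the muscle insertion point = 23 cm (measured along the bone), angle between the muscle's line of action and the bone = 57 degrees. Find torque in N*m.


Torque = F * d * sin(theta)   (moment arm = d*sin(theta))
d = 23 cm = 0.23 m
Torque = 129 * 0.23 * sin(57)
Torque = 24.88 N*m


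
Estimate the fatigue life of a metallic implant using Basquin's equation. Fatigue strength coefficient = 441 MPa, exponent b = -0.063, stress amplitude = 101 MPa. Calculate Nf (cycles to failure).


sigma_a = sigma_f' * (2Nf)^b
2Nf = (sigma_a/sigma_f')^(1/b)
2Nf = (101/441)^(1/-0.063)
2Nf = 1.4474072e+10
Nf = 7.2370e+09


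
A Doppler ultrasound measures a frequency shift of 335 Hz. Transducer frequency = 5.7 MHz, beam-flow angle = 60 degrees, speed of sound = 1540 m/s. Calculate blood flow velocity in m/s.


v = fd * c / (2 * f0 * cos(theta))
v = 335 * 1540 / (2 * 5.7000e+06 * cos(60))
v = 0.09051 m/s


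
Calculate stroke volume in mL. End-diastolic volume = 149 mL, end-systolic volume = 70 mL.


SV = EDV - ESV
SV = 149 - 70
SV = 79 mL


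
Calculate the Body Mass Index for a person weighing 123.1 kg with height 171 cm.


BMI = weight / height^2
height = 171 cm = 1.71 m
BMI = 123.1 / 1.71^2
BMI = 42.1 kg/m^2


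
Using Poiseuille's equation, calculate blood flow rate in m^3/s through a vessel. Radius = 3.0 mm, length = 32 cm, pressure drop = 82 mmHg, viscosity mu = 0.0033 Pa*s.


Q = pi*r^4*dP / (8*mu*L)
r = 0.003 m, L = 0.32 m
dP = 82 mmHg = 10932.404 Pa
Q = 3.2930e-04 m^3/s


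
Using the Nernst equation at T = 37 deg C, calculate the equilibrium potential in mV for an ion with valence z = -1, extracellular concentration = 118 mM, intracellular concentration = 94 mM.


E = (RT/(zF)) * ln(C_out/C_in)
T = 37 + 273.15 = 310.15 K
E = (8.314 * 310.15 / (-1 * 96485)) * ln(118/94)
E = -6.077 mV


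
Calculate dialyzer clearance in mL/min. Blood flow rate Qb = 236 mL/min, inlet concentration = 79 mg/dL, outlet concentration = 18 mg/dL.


K = Qb * (Cb_in - Cb_out) / Cb_in
K = 236 * (79 - 18) / 79
K = 182.2 mL/min


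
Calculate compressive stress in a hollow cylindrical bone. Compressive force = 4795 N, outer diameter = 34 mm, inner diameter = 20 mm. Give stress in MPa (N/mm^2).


A = pi*(r_o^2 - r_i^2)
r_o = 17 mm, r_i = 10 mm
A = 593.761 mm^2
sigma = F/A = 4795 / 593.761
sigma = 8.076 MPa


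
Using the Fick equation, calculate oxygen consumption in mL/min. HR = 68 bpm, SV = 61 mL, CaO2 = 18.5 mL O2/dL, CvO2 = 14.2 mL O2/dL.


CO = HR*SV = 68*61/1000 = 4.148 L/min
a-v O2 diff = 18.5 - 14.2 = 4.3 mL/dL
VO2 = CO * (CaO2-CvO2) * 10 dL/L
VO2 = 4.148 * 4.3 * 10
VO2 = 178.4 mL/min


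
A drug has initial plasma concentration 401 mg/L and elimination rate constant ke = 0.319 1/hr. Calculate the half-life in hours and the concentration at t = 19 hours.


t_half = ln(2) / ke = 0.693147 / 0.319 = 2.173 hr
C(t) = C0 * exp(-ke*t) = 401 * exp(-0.319*19)
C(19) = 0.9352 mg/L


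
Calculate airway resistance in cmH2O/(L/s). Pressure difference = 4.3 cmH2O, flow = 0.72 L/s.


R = dP / flow
R = 4.3 / 0.72
R = 5.972 cmH2O/(L/s)


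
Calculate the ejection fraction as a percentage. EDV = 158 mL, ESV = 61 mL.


SV = EDV - ESV = 158 - 61 = 97 mL
EF = SV/EDV * 100 = 97/158 * 100
EF = 61.39%


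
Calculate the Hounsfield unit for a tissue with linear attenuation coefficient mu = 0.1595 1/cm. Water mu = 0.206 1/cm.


HU = ((mu_tissue - mu_water) / mu_water) * 1000
HU = ((0.1595 - 0.206) / 0.206) * 1000
HU = -225.7


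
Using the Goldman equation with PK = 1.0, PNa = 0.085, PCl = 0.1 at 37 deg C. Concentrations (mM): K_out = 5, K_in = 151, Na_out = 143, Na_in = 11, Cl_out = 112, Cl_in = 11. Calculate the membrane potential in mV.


Vm = (RT/F)*ln((PK*Ko + PNa*Nao + PCl*Cli)/(PK*Ki + PNa*Nai + PCl*Clo))
Numer = 18.255, Denom = 163.135
Vm = -58.53 mV


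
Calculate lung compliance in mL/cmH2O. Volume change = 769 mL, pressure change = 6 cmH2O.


C = dV / dP
C = 769 / 6
C = 128.2 mL/cmH2O


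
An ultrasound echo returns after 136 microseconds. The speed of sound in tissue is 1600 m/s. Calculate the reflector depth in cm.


depth = c * t / 2
t = 136 us = 1.3600e-04 s
depth = 1600 * 1.3600e-04 / 2
depth = 0.1088 m = 10.88 cm


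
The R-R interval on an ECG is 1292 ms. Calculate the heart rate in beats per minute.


HR = 60 / RR_interval(s)
RR = 1292 ms = 1.292 s
HR = 60 / 1.292 = 46.44 bpm


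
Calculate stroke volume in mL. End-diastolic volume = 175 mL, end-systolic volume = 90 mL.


SV = EDV - ESV
SV = 175 - 90
SV = 85 mL


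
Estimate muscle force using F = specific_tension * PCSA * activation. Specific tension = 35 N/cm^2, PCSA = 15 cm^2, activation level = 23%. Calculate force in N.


F = sigma * PCSA * activation
F = 35 * 15 * 0.23
F = 120.8 N


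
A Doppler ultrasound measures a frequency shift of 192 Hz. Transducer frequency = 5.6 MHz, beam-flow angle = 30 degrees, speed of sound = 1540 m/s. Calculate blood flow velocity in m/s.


v = fd * c / (2 * f0 * cos(theta))
v = 192 * 1540 / (2 * 5.6000e+06 * cos(30))
v = 0.03048 m/s


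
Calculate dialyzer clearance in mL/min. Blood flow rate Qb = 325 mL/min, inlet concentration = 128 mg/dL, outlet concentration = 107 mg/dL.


K = Qb * (Cb_in - Cb_out) / Cb_in
K = 325 * (128 - 107) / 128
K = 53.32 mL/min


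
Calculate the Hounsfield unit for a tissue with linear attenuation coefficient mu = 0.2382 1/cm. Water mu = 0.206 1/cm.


HU = ((mu_tissue - mu_water) / mu_water) * 1000
HU = ((0.2382 - 0.206) / 0.206) * 1000
HU = 156.3


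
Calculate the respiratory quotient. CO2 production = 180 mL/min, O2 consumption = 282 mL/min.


RQ = VCO2 / VO2
RQ = 180 / 282
RQ = 0.6383


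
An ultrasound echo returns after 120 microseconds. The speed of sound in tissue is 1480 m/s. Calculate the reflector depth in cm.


depth = c * t / 2
t = 120 us = 1.2000e-04 s
depth = 1480 * 1.2000e-04 / 2
depth = 0.0888 m = 8.88 cm


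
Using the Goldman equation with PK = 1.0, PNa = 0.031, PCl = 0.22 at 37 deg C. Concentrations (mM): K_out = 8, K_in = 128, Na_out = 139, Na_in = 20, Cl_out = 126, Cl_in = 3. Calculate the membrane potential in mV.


Vm = (RT/F)*ln((PK*Ko + PNa*Nao + PCl*Cli)/(PK*Ki + PNa*Nai + PCl*Clo))
Numer = 12.969, Denom = 156.34
Vm = -66.53 mV


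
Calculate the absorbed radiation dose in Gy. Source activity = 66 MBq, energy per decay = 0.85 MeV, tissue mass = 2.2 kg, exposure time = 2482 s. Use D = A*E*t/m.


A = 66 MBq = 6.6000e+07 Bq
E = 0.85 MeV = 1.3617e-13 J
D = A*E*t/m = 6.6000e+07*1.3617e-13*2482/2.2
D = 0.01014 Gy


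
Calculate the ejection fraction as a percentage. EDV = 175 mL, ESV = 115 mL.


SV = EDV - ESV = 175 - 115 = 60 mL
EF = SV/EDV * 100 = 60/175 * 100
EF = 34.29%


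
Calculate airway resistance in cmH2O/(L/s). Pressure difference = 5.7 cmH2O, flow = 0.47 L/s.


R = dP / flow
R = 5.7 / 0.47
R = 12.13 cmH2O/(L/s)


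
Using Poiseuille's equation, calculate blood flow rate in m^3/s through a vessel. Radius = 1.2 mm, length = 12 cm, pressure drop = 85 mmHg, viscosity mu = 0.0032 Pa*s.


Q = pi*r^4*dP / (8*mu*L)
r = 0.0012 m, L = 0.12 m
dP = 85 mmHg = 11332.37 Pa
Q = 2.4031e-05 m^3/s


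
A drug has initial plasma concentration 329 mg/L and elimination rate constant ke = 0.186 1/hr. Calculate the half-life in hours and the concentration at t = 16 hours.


t_half = ln(2) / ke = 0.693147 / 0.186 = 3.727 hr
C(t) = C0 * exp(-ke*t) = 329 * exp(-0.186*16)
C(16) = 16.78 mg/L


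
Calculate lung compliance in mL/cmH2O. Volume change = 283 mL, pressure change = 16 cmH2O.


C = dV / dP
C = 283 / 16
C = 17.69 mL/cmH2O


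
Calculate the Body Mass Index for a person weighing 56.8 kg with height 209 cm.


BMI = weight / height^2
height = 209 cm = 2.09 m
BMI = 56.8 / 2.09^2
BMI = 13 kg/m^2


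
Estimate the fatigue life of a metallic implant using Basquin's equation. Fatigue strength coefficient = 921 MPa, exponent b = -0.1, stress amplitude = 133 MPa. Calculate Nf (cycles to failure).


sigma_a = sigma_f' * (2Nf)^b
2Nf = (sigma_a/sigma_f')^(1/b)
2Nf = (133/921)^(1/-0.1)
2Nf = 2.535595e+08
Nf = 1.2678e+08


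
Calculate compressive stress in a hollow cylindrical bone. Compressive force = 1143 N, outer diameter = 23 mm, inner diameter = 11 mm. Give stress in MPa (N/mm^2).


A = pi*(r_o^2 - r_i^2)
r_o = 11.5 mm, r_i = 5.5 mm
A = 320.442 mm^2
sigma = F/A = 1143 / 320.442
sigma = 3.567 MPa


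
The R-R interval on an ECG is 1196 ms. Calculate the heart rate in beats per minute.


HR = 60 / RR_interval(s)
RR = 1196 ms = 1.196 s
HR = 60 / 1.196 = 50.17 bpm


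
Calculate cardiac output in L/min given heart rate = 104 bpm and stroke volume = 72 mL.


CO = HR * SV
CO = 104 * 72 / 1000
CO = 7.488 L/min


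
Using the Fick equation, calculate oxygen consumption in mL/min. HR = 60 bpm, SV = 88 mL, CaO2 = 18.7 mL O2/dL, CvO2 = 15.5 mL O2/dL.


CO = HR*SV = 60*88/1000 = 5.28 L/min
a-v O2 diff = 18.7 - 15.5 = 3.2 mL/dL
VO2 = CO * (CaO2-CvO2) * 10 dL/L
VO2 = 5.28 * 3.2 * 10
VO2 = 169 mL/min


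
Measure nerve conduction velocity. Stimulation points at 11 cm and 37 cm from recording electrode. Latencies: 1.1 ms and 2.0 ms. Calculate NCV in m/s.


Distance = (37 - 11) / 100 = 0.26 m
dt = (2.0 - 1.1) / 1000 = 9.0000e-04 s
NCV = dist / dt = 288.9 m/s


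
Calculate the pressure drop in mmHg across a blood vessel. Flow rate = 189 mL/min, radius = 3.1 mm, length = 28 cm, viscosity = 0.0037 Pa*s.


dP = 8*mu*L*Q / (pi*r^4)
Q = 189 mL/min = 3.15e-06 m^3/s
dP = 89.9837 Pa = 89.9837 / 133.322 mmHg = 0.6749 mmHg


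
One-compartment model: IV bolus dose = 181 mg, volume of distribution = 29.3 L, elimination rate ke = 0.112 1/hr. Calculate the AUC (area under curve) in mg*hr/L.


C0 = Dose/Vd = 181/29.3 = 6.17747 mg/L
AUC = C0/ke = 6.17747/0.112
AUC = 55.16 mg*hr/L


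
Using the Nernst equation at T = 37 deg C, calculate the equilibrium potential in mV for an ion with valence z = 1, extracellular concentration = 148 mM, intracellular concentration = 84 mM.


E = (RT/(zF)) * ln(C_out/C_in)
T = 37 + 273.15 = 310.15 K
E = (8.314 * 310.15 / (1 * 96485)) * ln(148/84)
E = 15.14 mV


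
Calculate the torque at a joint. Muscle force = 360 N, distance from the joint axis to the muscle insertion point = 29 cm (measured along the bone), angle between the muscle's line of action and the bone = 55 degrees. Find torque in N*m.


Torque = F * d * sin(theta)   (moment arm = d*sin(theta))
d = 29 cm = 0.29 m
Torque = 360 * 0.29 * sin(55)
Torque = 85.52 N*m


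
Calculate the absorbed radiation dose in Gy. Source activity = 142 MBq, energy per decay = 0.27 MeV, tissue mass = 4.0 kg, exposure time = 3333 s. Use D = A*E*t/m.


A = 142 MBq = 1.4200e+08 Bq
E = 0.27 MeV = 4.3254e-14 J
D = A*E*t/m = 1.4200e+08*4.3254e-14*3333/4.0
D = 0.005118 Gy


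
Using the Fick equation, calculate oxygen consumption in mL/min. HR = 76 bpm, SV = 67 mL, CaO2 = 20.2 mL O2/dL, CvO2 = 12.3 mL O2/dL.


CO = HR*SV = 76*67/1000 = 5.092 L/min
a-v O2 diff = 20.2 - 12.3 = 7.9 mL/dL
VO2 = CO * (CaO2-CvO2) * 10 dL/L
VO2 = 5.092 * 7.9 * 10
VO2 = 402.3 mL/min


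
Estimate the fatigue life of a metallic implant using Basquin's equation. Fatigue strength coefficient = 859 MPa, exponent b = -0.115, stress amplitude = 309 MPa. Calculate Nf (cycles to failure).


sigma_a = sigma_f' * (2Nf)^b
2Nf = (sigma_a/sigma_f')^(1/b)
2Nf = (309/859)^(1/-0.115)
2Nf = 7263.9219
Nf = 3632


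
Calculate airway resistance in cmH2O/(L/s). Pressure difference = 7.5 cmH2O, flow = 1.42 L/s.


R = dP / flow
R = 7.5 / 1.42
R = 5.282 cmH2O/(L/s)


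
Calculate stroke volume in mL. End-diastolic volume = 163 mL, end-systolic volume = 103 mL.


SV = EDV - ESV
SV = 163 - 103
SV = 60 mL


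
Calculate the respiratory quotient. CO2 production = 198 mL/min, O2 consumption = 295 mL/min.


RQ = VCO2 / VO2
RQ = 198 / 295
RQ = 0.6712


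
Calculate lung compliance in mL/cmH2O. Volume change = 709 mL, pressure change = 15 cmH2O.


C = dV / dP
C = 709 / 15
C = 47.27 mL/cmH2O


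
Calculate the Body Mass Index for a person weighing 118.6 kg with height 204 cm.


BMI = weight / height^2
height = 204 cm = 2.04 m
BMI = 118.6 / 2.04^2
BMI = 28.5 kg/m^2


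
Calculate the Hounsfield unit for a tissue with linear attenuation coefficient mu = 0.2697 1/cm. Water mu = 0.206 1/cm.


HU = ((mu_tissue - mu_water) / mu_water) * 1000
HU = ((0.2697 - 0.206) / 0.206) * 1000
HU = 309.2


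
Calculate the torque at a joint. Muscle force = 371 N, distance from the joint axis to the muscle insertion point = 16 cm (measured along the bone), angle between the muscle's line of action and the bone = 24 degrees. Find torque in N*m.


Torque = F * d * sin(theta)   (moment arm = d*sin(theta))
d = 16 cm = 0.16 m
Torque = 371 * 0.16 * sin(24)
Torque = 24.14 N*m


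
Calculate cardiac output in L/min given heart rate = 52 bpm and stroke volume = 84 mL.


CO = HR * SV
CO = 52 * 84 / 1000
CO = 4.368 L/min


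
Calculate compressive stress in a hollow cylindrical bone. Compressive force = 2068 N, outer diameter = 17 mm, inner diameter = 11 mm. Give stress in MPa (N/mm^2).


A = pi*(r_o^2 - r_i^2)
r_o = 8.5 mm, r_i = 5.5 mm
A = 131.947 mm^2
sigma = F/A = 2068 / 131.947
sigma = 15.67 MPa


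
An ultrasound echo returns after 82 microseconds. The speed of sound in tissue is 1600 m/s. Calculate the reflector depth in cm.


depth = c * t / 2
t = 82 us = 8.2000e-05 s
depth = 1600 * 8.2000e-05 / 2
depth = 0.0656 m = 6.56 cm


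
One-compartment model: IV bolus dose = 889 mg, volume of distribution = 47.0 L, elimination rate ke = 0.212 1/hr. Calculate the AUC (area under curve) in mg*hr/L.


C0 = Dose/Vd = 889/47.0 = 18.9149 mg/L
AUC = C0/ke = 18.9149/0.212
AUC = 89.22 mg*hr/L


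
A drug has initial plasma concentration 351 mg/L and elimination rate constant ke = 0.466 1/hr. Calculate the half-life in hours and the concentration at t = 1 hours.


t_half = ln(2) / ke = 0.693147 / 0.466 = 1.487 hr
C(t) = C0 * exp(-ke*t) = 351 * exp(-0.466*1)
C(1) = 220.3 mg/L


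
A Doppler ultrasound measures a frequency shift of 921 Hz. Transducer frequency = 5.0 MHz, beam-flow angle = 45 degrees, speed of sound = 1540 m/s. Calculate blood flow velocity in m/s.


v = fd * c / (2 * f0 * cos(theta))
v = 921 * 1540 / (2 * 5.0000e+06 * cos(45))
v = 0.2006 m/s


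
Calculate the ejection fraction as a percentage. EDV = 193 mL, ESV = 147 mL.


SV = EDV - ESV = 193 - 147 = 46 mL
EF = SV/EDV * 100 = 46/193 * 100
EF = 23.83%


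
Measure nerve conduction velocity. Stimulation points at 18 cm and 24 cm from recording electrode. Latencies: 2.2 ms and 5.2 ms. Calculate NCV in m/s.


Distance = (24 - 18) / 100 = 0.06 m
dt = (5.2 - 2.2) / 1000 = 0.003 s
NCV = dist / dt = 20 m/s


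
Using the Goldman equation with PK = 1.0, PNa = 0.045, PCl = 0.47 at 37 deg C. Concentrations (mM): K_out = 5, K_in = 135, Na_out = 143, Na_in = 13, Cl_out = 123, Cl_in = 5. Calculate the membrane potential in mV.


Vm = (RT/F)*ln((PK*Ko + PNa*Nao + PCl*Cli)/(PK*Ki + PNa*Nai + PCl*Clo))
Numer = 13.785, Denom = 193.395
Vm = -70.59 mV


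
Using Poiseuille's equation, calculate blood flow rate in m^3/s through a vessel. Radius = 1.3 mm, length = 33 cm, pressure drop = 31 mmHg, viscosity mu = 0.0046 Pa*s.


Q = pi*r^4*dP / (8*mu*L)
r = 0.0013 m, L = 0.33 m
dP = 31 mmHg = 4132.982 Pa
Q = 3.0537e-06 m^3/s


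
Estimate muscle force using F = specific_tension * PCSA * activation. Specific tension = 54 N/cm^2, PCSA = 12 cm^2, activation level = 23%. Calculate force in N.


F = sigma * PCSA * activation
F = 54 * 12 * 0.23
F = 149 N


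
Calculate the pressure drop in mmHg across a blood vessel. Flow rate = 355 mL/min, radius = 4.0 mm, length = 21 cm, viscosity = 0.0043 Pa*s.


dP = 8*mu*L*Q / (pi*r^4)
Q = 355 mL/min = 5.91667e-06 m^3/s
dP = 53.1453 Pa = 53.1453 / 133.322 mmHg = 0.3986 mmHg


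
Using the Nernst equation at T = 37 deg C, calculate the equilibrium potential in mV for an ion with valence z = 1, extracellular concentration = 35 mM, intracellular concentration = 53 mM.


E = (RT/(zF)) * ln(C_out/C_in)
T = 37 + 273.15 = 310.15 K
E = (8.314 * 310.15 / (1 * 96485)) * ln(35/53)
E = -11.09 mV


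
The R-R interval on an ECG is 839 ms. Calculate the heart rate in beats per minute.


HR = 60 / RR_interval(s)
RR = 839 ms = 0.839 s
HR = 60 / 0.839 = 71.51 bpm


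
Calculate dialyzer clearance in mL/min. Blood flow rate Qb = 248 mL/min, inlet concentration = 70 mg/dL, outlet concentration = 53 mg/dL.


K = Qb * (Cb_in - Cb_out) / Cb_in
K = 248 * (70 - 53) / 70
K = 60.23 mL/min


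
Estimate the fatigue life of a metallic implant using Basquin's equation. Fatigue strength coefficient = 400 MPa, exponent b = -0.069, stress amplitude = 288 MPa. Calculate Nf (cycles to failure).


sigma_a = sigma_f' * (2Nf)^b
2Nf = (sigma_a/sigma_f')^(1/b)
2Nf = (288/400)^(1/-0.069)
2Nf = 116.85438
Nf = 58.43


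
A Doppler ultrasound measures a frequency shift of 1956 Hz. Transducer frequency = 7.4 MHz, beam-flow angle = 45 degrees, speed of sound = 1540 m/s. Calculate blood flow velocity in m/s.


v = fd * c / (2 * f0 * cos(theta))
v = 1956 * 1540 / (2 * 7.4000e+06 * cos(45))
v = 0.2878 m/s


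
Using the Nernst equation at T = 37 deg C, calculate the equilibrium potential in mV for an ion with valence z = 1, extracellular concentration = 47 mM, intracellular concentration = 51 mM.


E = (RT/(zF)) * ln(C_out/C_in)
T = 37 + 273.15 = 310.15 K
E = (8.314 * 310.15 / (1 * 96485)) * ln(47/51)
E = -2.183 mV


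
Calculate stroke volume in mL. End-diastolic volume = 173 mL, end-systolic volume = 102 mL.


SV = EDV - ESV
SV = 173 - 102
SV = 71 mL


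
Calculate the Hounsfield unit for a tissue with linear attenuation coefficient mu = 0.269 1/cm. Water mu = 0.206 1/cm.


HU = ((mu_tissue - mu_water) / mu_water) * 1000
HU = ((0.269 - 0.206) / 0.206) * 1000
HU = 305.8


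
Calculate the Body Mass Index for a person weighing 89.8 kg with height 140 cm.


BMI = weight / height^2
height = 140 cm = 1.4 m
BMI = 89.8 / 1.4^2
BMI = 45.82 kg/m^2


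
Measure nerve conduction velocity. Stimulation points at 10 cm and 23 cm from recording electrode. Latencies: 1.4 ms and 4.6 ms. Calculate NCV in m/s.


Distance = (23 - 10) / 100 = 0.13 m
dt = (4.6 - 1.4) / 1000 = 0.0032 s
NCV = dist / dt = 40.63 m/s


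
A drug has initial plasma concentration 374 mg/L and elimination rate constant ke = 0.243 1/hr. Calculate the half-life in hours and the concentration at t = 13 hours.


t_half = ln(2) / ke = 0.693147 / 0.243 = 2.852 hr
C(t) = C0 * exp(-ke*t) = 374 * exp(-0.243*13)
C(13) = 15.88 mg/L


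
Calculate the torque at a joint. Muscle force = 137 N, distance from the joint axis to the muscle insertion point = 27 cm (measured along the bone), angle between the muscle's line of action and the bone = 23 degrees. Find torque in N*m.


Torque = F * d * sin(theta)   (moment arm = d*sin(theta))
d = 27 cm = 0.27 m
Torque = 137 * 0.27 * sin(23)
Torque = 14.45 N*m


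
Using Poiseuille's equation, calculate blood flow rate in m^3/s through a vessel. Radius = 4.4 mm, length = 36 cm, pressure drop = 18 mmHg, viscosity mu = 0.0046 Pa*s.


Q = pi*r^4*dP / (8*mu*L)
r = 0.0044 m, L = 0.36 m
dP = 18 mmHg = 2399.796 Pa
Q = 2.1330e-04 m^3/s


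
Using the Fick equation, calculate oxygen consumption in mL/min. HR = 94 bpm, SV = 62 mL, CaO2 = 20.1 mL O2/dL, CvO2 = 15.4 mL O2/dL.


CO = HR*SV = 94*62/1000 = 5.828 L/min
a-v O2 diff = 20.1 - 15.4 = 4.7 mL/dL
VO2 = CO * (CaO2-CvO2) * 10 dL/L
VO2 = 5.828 * 4.7 * 10
VO2 = 273.9 mL/min


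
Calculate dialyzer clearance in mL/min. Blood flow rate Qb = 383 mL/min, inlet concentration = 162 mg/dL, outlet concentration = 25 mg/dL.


K = Qb * (Cb_in - Cb_out) / Cb_in
K = 383 * (162 - 25) / 162
K = 323.9 mL/min


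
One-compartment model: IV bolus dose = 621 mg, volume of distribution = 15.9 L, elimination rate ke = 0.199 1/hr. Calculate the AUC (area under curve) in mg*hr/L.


C0 = Dose/Vd = 621/15.9 = 39.0566 mg/L
AUC = C0/ke = 39.0566/0.199
AUC = 196.3 mg*hr/L


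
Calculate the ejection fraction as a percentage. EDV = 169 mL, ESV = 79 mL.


SV = EDV - ESV = 169 - 79 = 90 mL
EF = SV/EDV * 100 = 90/169 * 100
EF = 53.25%


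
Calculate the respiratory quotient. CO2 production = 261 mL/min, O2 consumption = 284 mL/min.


RQ = VCO2 / VO2
RQ = 261 / 284
RQ = 0.919


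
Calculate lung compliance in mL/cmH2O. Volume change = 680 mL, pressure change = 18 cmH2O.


C = dV / dP
C = 680 / 18
C = 37.78 mL/cmH2O


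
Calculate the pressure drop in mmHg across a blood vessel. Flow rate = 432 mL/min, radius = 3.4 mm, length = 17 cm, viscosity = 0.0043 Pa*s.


dP = 8*mu*L*Q / (pi*r^4)
Q = 432 mL/min = 7.2e-06 m^3/s
dP = 100.294 Pa = 100.294 / 133.322 mmHg = 0.7523 mmHg


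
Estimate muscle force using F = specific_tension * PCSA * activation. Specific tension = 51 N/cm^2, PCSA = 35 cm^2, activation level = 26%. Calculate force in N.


F = sigma * PCSA * activation
F = 51 * 35 * 0.26
F = 464.1 N


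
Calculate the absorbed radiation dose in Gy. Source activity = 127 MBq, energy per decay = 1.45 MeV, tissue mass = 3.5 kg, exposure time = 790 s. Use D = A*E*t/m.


A = 127 MBq = 1.2700e+08 Bq
E = 1.45 MeV = 2.3229e-13 J
D = A*E*t/m = 1.2700e+08*2.3229e-13*790/3.5
D = 0.006659 Gy


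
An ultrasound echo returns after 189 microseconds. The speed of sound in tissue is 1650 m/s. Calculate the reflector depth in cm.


depth = c * t / 2
t = 189 us = 1.8900e-04 s
depth = 1650 * 1.8900e-04 / 2
depth = 0.155925 m = 15.5925 cm


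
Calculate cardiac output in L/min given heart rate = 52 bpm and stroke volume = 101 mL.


CO = HR * SV
CO = 52 * 101 / 1000
CO = 5.252 L/min


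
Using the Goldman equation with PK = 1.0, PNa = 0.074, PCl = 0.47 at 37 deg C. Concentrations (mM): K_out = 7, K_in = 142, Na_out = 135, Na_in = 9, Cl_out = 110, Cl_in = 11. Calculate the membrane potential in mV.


Vm = (RT/F)*ln((PK*Ko + PNa*Nao + PCl*Cli)/(PK*Ki + PNa*Nai + PCl*Clo))
Numer = 22.16, Denom = 194.366
Vm = -58.03 mV


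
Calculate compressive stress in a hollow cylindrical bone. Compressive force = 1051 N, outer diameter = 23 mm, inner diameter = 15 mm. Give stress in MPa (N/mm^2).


A = pi*(r_o^2 - r_i^2)
r_o = 11.5 mm, r_i = 7.5 mm
A = 238.761 mm^2
sigma = F/A = 1051 / 238.761
sigma = 4.402 MPa


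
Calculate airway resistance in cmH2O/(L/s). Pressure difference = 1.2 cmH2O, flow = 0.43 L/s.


R = dP / flow
R = 1.2 / 0.43
R = 2.791 cmH2O/(L/s)


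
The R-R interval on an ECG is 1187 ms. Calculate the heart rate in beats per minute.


HR = 60 / RR_interval(s)
RR = 1187 ms = 1.187 s
HR = 60 / 1.187 = 50.55 bpm


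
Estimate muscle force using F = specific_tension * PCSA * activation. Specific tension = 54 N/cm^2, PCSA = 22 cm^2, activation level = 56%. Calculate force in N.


F = sigma * PCSA * activation
F = 54 * 22 * 0.56
F = 665.3 N


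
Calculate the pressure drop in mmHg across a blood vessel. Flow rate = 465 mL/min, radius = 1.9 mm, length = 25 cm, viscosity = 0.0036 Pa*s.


dP = 8*mu*L*Q / (pi*r^4)
Q = 465 mL/min = 7.75e-06 m^3/s
dP = 1362.92 Pa = 1362.92 / 133.322 mmHg = 10.22 mmHg


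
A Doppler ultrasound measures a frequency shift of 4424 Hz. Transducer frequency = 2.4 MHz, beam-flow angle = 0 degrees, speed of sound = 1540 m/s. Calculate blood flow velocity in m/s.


v = fd * c / (2 * f0 * cos(theta))
v = 4424 * 1540 / (2 * 2.4000e+06 * cos(0))
v = 1.419 m/s


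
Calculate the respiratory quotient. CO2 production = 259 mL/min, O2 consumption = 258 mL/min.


RQ = VCO2 / VO2
RQ = 259 / 258
RQ = 1.004


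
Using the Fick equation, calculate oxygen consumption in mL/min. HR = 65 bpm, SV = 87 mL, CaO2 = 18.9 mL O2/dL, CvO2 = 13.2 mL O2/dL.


CO = HR*SV = 65*87/1000 = 5.655 L/min
a-v O2 diff = 18.9 - 13.2 = 5.7 mL/dL
VO2 = CO * (CaO2-CvO2) * 10 dL/L
VO2 = 5.655 * 5.7 * 10
VO2 = 322.3 mL/min


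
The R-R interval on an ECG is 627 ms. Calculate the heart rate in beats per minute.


HR = 60 / RR_interval(s)
RR = 627 ms = 0.627 s
HR = 60 / 0.627 = 95.69 bpm


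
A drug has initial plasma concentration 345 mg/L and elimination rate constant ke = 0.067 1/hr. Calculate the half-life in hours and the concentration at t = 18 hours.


t_half = ln(2) / ke = 0.693147 / 0.067 = 10.35 hr
C(t) = C0 * exp(-ke*t) = 345 * exp(-0.067*18)
C(18) = 103.3 mg/L


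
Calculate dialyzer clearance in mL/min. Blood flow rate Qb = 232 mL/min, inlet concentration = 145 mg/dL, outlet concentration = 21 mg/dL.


K = Qb * (Cb_in - Cb_out) / Cb_in
K = 232 * (145 - 21) / 145
K = 198.4 mL/min


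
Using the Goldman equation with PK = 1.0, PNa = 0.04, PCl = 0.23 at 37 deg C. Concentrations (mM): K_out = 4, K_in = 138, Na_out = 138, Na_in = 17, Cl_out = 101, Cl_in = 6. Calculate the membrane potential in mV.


Vm = (RT/F)*ln((PK*Ko + PNa*Nao + PCl*Cli)/(PK*Ki + PNa*Nai + PCl*Clo))
Numer = 10.9, Denom = 161.91
Vm = -72.11 mV
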